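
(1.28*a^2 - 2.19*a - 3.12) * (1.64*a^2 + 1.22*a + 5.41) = 2.0992*a^4 - 2.03*a^3 - 0.863799999999999*a^2 - 15.6543*a - 16.8792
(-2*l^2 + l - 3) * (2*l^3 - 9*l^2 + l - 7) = -4*l^5 + 20*l^4 - 17*l^3 + 42*l^2 - 10*l + 21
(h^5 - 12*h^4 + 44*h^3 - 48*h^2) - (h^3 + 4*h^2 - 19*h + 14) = h^5 - 12*h^4 + 43*h^3 - 52*h^2 + 19*h - 14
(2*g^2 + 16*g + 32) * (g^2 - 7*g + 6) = 2*g^4 + 2*g^3 - 68*g^2 - 128*g + 192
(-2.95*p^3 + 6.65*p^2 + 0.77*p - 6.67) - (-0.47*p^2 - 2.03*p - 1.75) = -2.95*p^3 + 7.12*p^2 + 2.8*p - 4.92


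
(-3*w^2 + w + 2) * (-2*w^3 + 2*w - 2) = 6*w^5 - 2*w^4 - 10*w^3 + 8*w^2 + 2*w - 4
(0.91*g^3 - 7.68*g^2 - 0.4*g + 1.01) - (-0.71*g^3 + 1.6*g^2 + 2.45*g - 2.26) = 1.62*g^3 - 9.28*g^2 - 2.85*g + 3.27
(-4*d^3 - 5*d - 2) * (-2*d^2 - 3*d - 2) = 8*d^5 + 12*d^4 + 18*d^3 + 19*d^2 + 16*d + 4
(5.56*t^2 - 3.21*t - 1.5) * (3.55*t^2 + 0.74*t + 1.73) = 19.738*t^4 - 7.2811*t^3 + 1.9184*t^2 - 6.6633*t - 2.595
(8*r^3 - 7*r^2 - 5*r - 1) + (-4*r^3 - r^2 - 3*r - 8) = 4*r^3 - 8*r^2 - 8*r - 9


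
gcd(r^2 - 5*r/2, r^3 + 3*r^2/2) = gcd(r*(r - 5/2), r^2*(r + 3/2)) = r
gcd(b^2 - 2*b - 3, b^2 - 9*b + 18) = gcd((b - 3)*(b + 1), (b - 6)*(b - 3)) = b - 3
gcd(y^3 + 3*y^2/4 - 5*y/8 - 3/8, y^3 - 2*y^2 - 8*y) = 1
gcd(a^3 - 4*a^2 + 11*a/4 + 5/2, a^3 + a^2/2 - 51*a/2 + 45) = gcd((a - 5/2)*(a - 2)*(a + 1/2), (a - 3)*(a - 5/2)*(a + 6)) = a - 5/2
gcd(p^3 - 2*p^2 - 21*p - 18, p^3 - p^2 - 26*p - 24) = p^2 - 5*p - 6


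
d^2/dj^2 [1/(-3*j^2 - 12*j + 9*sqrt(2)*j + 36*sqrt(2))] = 2*(j^2 - 3*sqrt(2)*j + 4*j - (2*j - 3*sqrt(2) + 4)^2 - 12*sqrt(2))/(3*(j^2 - 3*sqrt(2)*j + 4*j - 12*sqrt(2))^3)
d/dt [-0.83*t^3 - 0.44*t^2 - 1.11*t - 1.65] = -2.49*t^2 - 0.88*t - 1.11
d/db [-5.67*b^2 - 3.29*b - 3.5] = -11.34*b - 3.29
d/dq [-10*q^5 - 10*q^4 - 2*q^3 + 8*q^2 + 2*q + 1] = -50*q^4 - 40*q^3 - 6*q^2 + 16*q + 2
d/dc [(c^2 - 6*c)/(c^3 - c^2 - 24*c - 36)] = (6 - c^2)/(c^4 + 10*c^3 + 37*c^2 + 60*c + 36)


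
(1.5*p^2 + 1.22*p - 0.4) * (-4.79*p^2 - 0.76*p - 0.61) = -7.185*p^4 - 6.9838*p^3 + 0.0738000000000001*p^2 - 0.4402*p + 0.244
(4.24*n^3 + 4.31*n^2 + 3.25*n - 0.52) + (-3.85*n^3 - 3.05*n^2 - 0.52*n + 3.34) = 0.39*n^3 + 1.26*n^2 + 2.73*n + 2.82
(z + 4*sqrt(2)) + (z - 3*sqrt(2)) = 2*z + sqrt(2)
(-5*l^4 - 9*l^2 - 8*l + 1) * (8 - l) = 5*l^5 - 40*l^4 + 9*l^3 - 64*l^2 - 65*l + 8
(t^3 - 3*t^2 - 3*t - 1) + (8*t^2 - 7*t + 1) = t^3 + 5*t^2 - 10*t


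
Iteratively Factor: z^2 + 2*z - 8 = (z - 2)*(z + 4)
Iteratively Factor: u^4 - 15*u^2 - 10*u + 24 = (u - 1)*(u^3 + u^2 - 14*u - 24) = (u - 1)*(u + 3)*(u^2 - 2*u - 8) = (u - 4)*(u - 1)*(u + 3)*(u + 2)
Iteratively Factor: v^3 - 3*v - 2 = (v - 2)*(v^2 + 2*v + 1) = (v - 2)*(v + 1)*(v + 1)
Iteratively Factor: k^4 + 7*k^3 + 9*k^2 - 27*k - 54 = (k - 2)*(k^3 + 9*k^2 + 27*k + 27) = (k - 2)*(k + 3)*(k^2 + 6*k + 9) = (k - 2)*(k + 3)^2*(k + 3)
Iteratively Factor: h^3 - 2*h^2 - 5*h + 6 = (h - 1)*(h^2 - h - 6) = (h - 3)*(h - 1)*(h + 2)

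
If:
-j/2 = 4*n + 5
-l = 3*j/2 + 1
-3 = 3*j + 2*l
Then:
No Solution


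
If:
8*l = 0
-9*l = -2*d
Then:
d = 0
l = 0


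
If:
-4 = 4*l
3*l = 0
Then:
No Solution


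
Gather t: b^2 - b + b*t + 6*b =b^2 + b*t + 5*b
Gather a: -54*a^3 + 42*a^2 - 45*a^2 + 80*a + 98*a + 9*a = -54*a^3 - 3*a^2 + 187*a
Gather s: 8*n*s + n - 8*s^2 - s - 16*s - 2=n - 8*s^2 + s*(8*n - 17) - 2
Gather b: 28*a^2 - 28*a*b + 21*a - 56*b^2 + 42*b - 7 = 28*a^2 + 21*a - 56*b^2 + b*(42 - 28*a) - 7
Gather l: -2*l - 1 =-2*l - 1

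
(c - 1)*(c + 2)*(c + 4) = c^3 + 5*c^2 + 2*c - 8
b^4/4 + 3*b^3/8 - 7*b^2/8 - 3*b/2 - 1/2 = (b/4 + 1/4)*(b - 2)*(b + 1/2)*(b + 2)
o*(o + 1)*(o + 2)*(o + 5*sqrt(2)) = o^4 + 3*o^3 + 5*sqrt(2)*o^3 + 2*o^2 + 15*sqrt(2)*o^2 + 10*sqrt(2)*o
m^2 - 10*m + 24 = (m - 6)*(m - 4)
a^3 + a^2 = a^2*(a + 1)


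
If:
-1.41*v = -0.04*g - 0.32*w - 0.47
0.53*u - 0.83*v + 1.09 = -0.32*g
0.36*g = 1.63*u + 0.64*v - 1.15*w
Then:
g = -0.339371263877028*w - 1.82521349274125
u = 0.545239111870196*w - 0.513663535439795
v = 0.217322801024765*w + 0.281554227156277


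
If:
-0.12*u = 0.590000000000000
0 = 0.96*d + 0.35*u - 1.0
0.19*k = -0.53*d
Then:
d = 2.83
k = -7.91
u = -4.92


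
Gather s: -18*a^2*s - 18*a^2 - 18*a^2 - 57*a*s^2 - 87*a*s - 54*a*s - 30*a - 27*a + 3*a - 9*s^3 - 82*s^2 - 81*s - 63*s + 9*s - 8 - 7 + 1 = -36*a^2 - 54*a - 9*s^3 + s^2*(-57*a - 82) + s*(-18*a^2 - 141*a - 135) - 14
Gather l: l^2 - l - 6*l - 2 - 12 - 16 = l^2 - 7*l - 30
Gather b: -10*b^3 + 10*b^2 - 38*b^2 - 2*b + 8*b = -10*b^3 - 28*b^2 + 6*b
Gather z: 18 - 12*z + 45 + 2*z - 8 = 55 - 10*z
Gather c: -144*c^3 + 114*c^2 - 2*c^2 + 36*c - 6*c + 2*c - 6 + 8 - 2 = -144*c^3 + 112*c^2 + 32*c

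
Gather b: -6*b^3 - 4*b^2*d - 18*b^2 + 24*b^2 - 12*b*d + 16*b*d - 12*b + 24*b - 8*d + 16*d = -6*b^3 + b^2*(6 - 4*d) + b*(4*d + 12) + 8*d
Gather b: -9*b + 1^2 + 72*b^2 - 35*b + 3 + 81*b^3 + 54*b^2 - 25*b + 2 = 81*b^3 + 126*b^2 - 69*b + 6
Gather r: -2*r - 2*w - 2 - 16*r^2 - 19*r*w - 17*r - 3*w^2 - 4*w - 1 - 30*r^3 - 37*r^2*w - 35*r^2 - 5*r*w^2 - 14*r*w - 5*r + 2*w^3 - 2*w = -30*r^3 + r^2*(-37*w - 51) + r*(-5*w^2 - 33*w - 24) + 2*w^3 - 3*w^2 - 8*w - 3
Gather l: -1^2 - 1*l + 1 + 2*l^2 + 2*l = 2*l^2 + l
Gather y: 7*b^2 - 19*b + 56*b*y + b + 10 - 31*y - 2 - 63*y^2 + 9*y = 7*b^2 - 18*b - 63*y^2 + y*(56*b - 22) + 8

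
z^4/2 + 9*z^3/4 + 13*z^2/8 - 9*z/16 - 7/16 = (z/2 + 1/2)*(z - 1/2)*(z + 1/2)*(z + 7/2)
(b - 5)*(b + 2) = b^2 - 3*b - 10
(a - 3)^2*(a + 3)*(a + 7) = a^4 + 4*a^3 - 30*a^2 - 36*a + 189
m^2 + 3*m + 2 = (m + 1)*(m + 2)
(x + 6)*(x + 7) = x^2 + 13*x + 42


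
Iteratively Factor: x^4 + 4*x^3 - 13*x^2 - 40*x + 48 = (x - 1)*(x^3 + 5*x^2 - 8*x - 48) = (x - 3)*(x - 1)*(x^2 + 8*x + 16) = (x - 3)*(x - 1)*(x + 4)*(x + 4)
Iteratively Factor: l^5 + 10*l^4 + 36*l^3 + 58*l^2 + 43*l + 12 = (l + 4)*(l^4 + 6*l^3 + 12*l^2 + 10*l + 3) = (l + 1)*(l + 4)*(l^3 + 5*l^2 + 7*l + 3) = (l + 1)^2*(l + 4)*(l^2 + 4*l + 3) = (l + 1)^3*(l + 4)*(l + 3)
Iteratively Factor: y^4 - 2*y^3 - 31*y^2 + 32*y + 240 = (y - 5)*(y^3 + 3*y^2 - 16*y - 48) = (y - 5)*(y + 4)*(y^2 - y - 12) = (y - 5)*(y + 3)*(y + 4)*(y - 4)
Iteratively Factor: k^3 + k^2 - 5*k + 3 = (k - 1)*(k^2 + 2*k - 3) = (k - 1)*(k + 3)*(k - 1)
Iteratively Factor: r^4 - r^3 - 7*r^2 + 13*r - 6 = (r - 2)*(r^3 + r^2 - 5*r + 3) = (r - 2)*(r - 1)*(r^2 + 2*r - 3) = (r - 2)*(r - 1)*(r + 3)*(r - 1)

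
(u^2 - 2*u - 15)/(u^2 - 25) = (u + 3)/(u + 5)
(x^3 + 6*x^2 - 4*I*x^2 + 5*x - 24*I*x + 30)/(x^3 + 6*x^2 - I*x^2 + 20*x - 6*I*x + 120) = (x + I)/(x + 4*I)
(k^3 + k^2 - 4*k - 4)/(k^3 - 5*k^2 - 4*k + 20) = (k + 1)/(k - 5)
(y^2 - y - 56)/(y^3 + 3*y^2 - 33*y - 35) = (y - 8)/(y^2 - 4*y - 5)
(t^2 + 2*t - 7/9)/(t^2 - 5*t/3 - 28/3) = (t - 1/3)/(t - 4)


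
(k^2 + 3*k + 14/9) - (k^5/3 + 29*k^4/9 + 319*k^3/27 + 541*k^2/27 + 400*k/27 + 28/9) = -k^5/3 - 29*k^4/9 - 319*k^3/27 - 514*k^2/27 - 319*k/27 - 14/9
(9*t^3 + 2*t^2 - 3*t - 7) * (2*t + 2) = 18*t^4 + 22*t^3 - 2*t^2 - 20*t - 14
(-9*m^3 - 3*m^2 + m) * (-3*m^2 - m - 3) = 27*m^5 + 18*m^4 + 27*m^3 + 8*m^2 - 3*m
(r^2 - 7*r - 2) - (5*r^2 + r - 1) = -4*r^2 - 8*r - 1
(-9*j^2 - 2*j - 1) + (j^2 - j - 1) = -8*j^2 - 3*j - 2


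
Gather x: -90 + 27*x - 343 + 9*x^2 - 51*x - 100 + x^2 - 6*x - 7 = 10*x^2 - 30*x - 540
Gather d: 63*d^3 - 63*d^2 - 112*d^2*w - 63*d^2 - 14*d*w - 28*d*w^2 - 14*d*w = 63*d^3 + d^2*(-112*w - 126) + d*(-28*w^2 - 28*w)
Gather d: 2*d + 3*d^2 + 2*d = 3*d^2 + 4*d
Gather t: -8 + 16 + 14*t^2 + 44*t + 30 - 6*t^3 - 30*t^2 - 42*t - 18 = -6*t^3 - 16*t^2 + 2*t + 20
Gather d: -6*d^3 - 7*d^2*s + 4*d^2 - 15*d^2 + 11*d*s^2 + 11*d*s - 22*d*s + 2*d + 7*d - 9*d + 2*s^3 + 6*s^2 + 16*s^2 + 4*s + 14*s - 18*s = -6*d^3 + d^2*(-7*s - 11) + d*(11*s^2 - 11*s) + 2*s^3 + 22*s^2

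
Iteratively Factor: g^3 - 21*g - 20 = (g + 4)*(g^2 - 4*g - 5) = (g + 1)*(g + 4)*(g - 5)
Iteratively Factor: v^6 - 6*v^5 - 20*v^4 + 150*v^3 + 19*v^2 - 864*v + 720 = (v - 3)*(v^5 - 3*v^4 - 29*v^3 + 63*v^2 + 208*v - 240) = (v - 3)*(v + 4)*(v^4 - 7*v^3 - v^2 + 67*v - 60) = (v - 3)*(v - 1)*(v + 4)*(v^3 - 6*v^2 - 7*v + 60) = (v - 3)*(v - 1)*(v + 3)*(v + 4)*(v^2 - 9*v + 20) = (v - 4)*(v - 3)*(v - 1)*(v + 3)*(v + 4)*(v - 5)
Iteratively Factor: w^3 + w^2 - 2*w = (w - 1)*(w^2 + 2*w) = w*(w - 1)*(w + 2)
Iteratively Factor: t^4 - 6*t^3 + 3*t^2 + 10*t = (t - 5)*(t^3 - t^2 - 2*t) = (t - 5)*(t - 2)*(t^2 + t) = (t - 5)*(t - 2)*(t + 1)*(t)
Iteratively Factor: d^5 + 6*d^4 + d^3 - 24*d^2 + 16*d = (d + 4)*(d^4 + 2*d^3 - 7*d^2 + 4*d) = d*(d + 4)*(d^3 + 2*d^2 - 7*d + 4) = d*(d + 4)^2*(d^2 - 2*d + 1) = d*(d - 1)*(d + 4)^2*(d - 1)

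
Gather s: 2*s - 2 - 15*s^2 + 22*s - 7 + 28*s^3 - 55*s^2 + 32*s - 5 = 28*s^3 - 70*s^2 + 56*s - 14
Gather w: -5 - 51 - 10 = -66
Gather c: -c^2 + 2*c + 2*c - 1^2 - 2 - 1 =-c^2 + 4*c - 4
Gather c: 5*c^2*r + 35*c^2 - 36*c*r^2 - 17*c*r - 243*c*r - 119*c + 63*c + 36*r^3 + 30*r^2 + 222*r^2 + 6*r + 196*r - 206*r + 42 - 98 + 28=c^2*(5*r + 35) + c*(-36*r^2 - 260*r - 56) + 36*r^3 + 252*r^2 - 4*r - 28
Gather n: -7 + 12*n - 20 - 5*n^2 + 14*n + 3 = -5*n^2 + 26*n - 24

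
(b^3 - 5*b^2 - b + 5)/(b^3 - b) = (b - 5)/b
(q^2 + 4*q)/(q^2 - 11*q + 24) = q*(q + 4)/(q^2 - 11*q + 24)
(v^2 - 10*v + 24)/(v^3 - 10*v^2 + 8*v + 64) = (v - 6)/(v^2 - 6*v - 16)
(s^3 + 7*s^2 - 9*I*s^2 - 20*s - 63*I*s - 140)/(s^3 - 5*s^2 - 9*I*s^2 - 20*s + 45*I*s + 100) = (s + 7)/(s - 5)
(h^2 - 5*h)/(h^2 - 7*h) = (h - 5)/(h - 7)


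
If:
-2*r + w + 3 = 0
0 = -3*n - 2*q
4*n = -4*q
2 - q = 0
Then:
No Solution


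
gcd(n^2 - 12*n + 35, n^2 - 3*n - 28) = n - 7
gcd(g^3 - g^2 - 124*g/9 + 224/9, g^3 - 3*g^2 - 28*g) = g + 4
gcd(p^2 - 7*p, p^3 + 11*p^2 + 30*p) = p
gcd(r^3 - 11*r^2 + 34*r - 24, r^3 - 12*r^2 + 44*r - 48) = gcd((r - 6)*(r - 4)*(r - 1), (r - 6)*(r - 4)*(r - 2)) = r^2 - 10*r + 24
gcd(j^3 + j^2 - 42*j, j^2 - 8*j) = j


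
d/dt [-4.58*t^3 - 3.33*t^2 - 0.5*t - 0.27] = -13.74*t^2 - 6.66*t - 0.5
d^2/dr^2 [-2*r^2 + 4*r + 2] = -4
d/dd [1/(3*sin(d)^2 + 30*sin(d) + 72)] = -2*(sin(d) + 5)*cos(d)/(3*(sin(d)^2 + 10*sin(d) + 24)^2)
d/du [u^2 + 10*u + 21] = 2*u + 10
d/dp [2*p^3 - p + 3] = 6*p^2 - 1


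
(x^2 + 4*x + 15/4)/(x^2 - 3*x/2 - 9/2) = (x + 5/2)/(x - 3)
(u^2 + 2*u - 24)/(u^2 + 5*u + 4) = (u^2 + 2*u - 24)/(u^2 + 5*u + 4)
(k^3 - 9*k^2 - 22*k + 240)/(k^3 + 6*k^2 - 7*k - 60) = (k^2 - 14*k + 48)/(k^2 + k - 12)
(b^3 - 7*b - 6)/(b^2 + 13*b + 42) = (b^3 - 7*b - 6)/(b^2 + 13*b + 42)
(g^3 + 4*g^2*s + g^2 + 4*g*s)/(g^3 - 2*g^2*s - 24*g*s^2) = (-g - 1)/(-g + 6*s)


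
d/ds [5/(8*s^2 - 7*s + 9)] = 5*(7 - 16*s)/(8*s^2 - 7*s + 9)^2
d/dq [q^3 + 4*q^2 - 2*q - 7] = 3*q^2 + 8*q - 2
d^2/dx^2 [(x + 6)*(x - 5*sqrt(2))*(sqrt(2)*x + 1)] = 6*sqrt(2)*x - 18 + 12*sqrt(2)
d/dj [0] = 0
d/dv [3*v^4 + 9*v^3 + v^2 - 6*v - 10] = 12*v^3 + 27*v^2 + 2*v - 6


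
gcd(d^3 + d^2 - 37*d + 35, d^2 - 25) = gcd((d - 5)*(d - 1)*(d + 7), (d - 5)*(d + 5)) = d - 5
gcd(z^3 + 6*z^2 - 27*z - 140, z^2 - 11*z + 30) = z - 5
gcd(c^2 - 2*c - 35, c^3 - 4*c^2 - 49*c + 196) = c - 7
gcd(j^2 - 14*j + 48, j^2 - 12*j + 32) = j - 8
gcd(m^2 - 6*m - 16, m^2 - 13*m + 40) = m - 8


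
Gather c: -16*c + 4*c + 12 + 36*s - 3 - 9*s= -12*c + 27*s + 9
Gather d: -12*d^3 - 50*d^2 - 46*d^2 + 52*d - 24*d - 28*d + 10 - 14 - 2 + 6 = -12*d^3 - 96*d^2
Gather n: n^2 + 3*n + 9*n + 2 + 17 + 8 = n^2 + 12*n + 27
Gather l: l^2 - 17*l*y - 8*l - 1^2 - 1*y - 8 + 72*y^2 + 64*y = l^2 + l*(-17*y - 8) + 72*y^2 + 63*y - 9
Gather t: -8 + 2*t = 2*t - 8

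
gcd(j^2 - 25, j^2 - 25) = j^2 - 25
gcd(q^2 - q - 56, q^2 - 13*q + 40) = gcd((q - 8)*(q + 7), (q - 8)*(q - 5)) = q - 8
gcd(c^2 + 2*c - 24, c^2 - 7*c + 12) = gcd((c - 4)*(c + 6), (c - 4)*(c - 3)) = c - 4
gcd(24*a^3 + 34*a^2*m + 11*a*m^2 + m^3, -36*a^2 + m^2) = 6*a + m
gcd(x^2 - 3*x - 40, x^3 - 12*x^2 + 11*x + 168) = x - 8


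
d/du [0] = 0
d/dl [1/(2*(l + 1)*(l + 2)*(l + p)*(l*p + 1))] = (-p*(l + 1)*(l + 2)*(l + p) - (l + 1)*(l + 2)*(l*p + 1) - (l + 1)*(l + p)*(l*p + 1) - (l + 2)*(l + p)*(l*p + 1))/(2*(l + 1)^2*(l + 2)^2*(l + p)^2*(l*p + 1)^2)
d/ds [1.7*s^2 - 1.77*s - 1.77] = 3.4*s - 1.77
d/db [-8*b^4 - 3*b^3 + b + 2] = -32*b^3 - 9*b^2 + 1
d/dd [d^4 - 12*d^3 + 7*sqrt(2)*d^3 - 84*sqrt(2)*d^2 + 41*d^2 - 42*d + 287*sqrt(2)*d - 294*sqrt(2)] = 4*d^3 - 36*d^2 + 21*sqrt(2)*d^2 - 168*sqrt(2)*d + 82*d - 42 + 287*sqrt(2)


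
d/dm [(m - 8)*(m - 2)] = 2*m - 10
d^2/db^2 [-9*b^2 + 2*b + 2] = -18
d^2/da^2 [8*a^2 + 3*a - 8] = 16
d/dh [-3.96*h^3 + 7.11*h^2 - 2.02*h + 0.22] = -11.88*h^2 + 14.22*h - 2.02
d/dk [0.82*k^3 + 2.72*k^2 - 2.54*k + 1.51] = 2.46*k^2 + 5.44*k - 2.54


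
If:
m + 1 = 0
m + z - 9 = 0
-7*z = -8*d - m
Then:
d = 71/8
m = -1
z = 10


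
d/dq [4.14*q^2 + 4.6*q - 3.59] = 8.28*q + 4.6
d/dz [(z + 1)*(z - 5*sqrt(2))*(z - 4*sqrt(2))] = 3*z^2 - 18*sqrt(2)*z + 2*z - 9*sqrt(2) + 40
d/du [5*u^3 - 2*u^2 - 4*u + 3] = 15*u^2 - 4*u - 4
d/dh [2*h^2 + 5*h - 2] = 4*h + 5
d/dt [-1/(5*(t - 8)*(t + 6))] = 2*(t - 1)/(5*(t - 8)^2*(t + 6)^2)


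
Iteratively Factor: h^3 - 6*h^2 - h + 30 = (h - 5)*(h^2 - h - 6) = (h - 5)*(h - 3)*(h + 2)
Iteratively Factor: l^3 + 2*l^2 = (l + 2)*(l^2) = l*(l + 2)*(l)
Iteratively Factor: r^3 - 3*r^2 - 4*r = (r - 4)*(r^2 + r) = (r - 4)*(r + 1)*(r)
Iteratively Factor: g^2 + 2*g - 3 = (g - 1)*(g + 3)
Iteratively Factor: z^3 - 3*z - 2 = (z - 2)*(z^2 + 2*z + 1) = (z - 2)*(z + 1)*(z + 1)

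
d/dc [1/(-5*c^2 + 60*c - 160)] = 2*(c - 6)/(5*(c^2 - 12*c + 32)^2)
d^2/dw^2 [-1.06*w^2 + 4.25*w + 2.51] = -2.12000000000000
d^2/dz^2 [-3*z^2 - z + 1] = -6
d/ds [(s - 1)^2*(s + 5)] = 3*(s - 1)*(s + 3)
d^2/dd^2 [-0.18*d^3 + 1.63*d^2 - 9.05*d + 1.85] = 3.26 - 1.08*d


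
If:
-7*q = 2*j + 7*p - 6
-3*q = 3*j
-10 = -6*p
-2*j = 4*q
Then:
No Solution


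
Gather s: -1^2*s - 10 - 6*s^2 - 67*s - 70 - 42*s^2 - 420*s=-48*s^2 - 488*s - 80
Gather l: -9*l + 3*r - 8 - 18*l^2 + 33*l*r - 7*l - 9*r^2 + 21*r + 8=-18*l^2 + l*(33*r - 16) - 9*r^2 + 24*r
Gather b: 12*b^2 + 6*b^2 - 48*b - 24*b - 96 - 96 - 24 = 18*b^2 - 72*b - 216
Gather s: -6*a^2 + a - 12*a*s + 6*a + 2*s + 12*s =-6*a^2 + 7*a + s*(14 - 12*a)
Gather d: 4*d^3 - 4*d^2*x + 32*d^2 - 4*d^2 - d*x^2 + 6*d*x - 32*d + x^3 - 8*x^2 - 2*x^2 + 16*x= 4*d^3 + d^2*(28 - 4*x) + d*(-x^2 + 6*x - 32) + x^3 - 10*x^2 + 16*x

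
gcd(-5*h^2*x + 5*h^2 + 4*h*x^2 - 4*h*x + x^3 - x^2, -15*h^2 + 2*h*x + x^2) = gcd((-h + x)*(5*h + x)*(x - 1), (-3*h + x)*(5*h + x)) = 5*h + x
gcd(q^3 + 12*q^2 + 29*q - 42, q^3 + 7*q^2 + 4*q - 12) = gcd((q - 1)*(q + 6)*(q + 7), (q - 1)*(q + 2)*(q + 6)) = q^2 + 5*q - 6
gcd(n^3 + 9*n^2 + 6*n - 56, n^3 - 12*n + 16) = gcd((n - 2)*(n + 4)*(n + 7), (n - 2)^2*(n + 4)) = n^2 + 2*n - 8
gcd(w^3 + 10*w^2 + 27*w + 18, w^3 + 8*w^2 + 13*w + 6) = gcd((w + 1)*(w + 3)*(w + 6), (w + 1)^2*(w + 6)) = w^2 + 7*w + 6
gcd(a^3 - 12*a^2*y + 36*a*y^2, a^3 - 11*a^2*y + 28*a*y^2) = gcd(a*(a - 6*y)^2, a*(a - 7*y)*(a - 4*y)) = a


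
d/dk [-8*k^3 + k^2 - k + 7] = -24*k^2 + 2*k - 1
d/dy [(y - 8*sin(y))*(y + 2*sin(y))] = -6*y*cos(y) + 2*y - 6*sin(y) - 16*sin(2*y)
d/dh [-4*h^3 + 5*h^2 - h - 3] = -12*h^2 + 10*h - 1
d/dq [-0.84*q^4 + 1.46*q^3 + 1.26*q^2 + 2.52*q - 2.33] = -3.36*q^3 + 4.38*q^2 + 2.52*q + 2.52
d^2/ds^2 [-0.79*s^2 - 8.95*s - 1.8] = -1.58000000000000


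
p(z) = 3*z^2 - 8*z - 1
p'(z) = 6*z - 8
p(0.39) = -3.66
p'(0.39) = -5.66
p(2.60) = -1.52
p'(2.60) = 7.60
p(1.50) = -6.25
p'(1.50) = 1.00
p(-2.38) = 35.03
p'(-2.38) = -22.28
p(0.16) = -2.20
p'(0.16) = -7.04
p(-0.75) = 6.69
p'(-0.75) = -12.50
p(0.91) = -5.80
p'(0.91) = -2.54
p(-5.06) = 116.29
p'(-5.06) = -38.36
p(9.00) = 170.00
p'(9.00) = 46.00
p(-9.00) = 314.00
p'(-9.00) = -62.00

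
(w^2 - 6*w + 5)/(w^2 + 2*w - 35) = (w - 1)/(w + 7)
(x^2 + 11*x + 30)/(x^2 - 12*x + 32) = (x^2 + 11*x + 30)/(x^2 - 12*x + 32)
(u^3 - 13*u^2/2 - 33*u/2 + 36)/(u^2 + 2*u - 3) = (u^2 - 19*u/2 + 12)/(u - 1)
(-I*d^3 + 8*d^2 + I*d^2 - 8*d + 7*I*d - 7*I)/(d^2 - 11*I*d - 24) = (-I*d^3 + d^2*(8 + I) + d*(-8 + 7*I) - 7*I)/(d^2 - 11*I*d - 24)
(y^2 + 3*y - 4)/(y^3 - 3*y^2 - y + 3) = (y + 4)/(y^2 - 2*y - 3)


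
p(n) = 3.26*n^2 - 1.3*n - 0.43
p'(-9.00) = -59.98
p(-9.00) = 275.33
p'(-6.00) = -40.42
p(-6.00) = 124.73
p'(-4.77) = -32.40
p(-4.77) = 79.95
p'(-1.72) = -12.51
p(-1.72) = 11.45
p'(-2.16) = -15.38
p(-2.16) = 17.59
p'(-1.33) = -9.97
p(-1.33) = 7.07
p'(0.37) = 1.11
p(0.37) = -0.46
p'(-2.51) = -17.67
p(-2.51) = 23.37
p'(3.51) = 21.59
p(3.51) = 35.17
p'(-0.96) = -7.56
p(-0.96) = 3.82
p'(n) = 6.52*n - 1.3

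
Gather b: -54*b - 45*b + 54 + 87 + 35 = 176 - 99*b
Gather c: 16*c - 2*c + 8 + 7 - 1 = 14*c + 14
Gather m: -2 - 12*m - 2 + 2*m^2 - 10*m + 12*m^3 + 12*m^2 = 12*m^3 + 14*m^2 - 22*m - 4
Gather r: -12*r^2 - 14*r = -12*r^2 - 14*r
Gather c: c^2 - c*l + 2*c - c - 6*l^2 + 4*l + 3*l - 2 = c^2 + c*(1 - l) - 6*l^2 + 7*l - 2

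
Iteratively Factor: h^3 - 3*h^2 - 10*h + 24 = (h - 4)*(h^2 + h - 6) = (h - 4)*(h + 3)*(h - 2)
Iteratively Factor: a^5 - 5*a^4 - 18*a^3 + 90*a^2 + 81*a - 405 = (a + 3)*(a^4 - 8*a^3 + 6*a^2 + 72*a - 135) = (a - 3)*(a + 3)*(a^3 - 5*a^2 - 9*a + 45) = (a - 3)^2*(a + 3)*(a^2 - 2*a - 15) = (a - 5)*(a - 3)^2*(a + 3)*(a + 3)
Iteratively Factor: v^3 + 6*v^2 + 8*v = (v)*(v^2 + 6*v + 8) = v*(v + 4)*(v + 2)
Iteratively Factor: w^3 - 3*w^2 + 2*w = (w - 2)*(w^2 - w) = (w - 2)*(w - 1)*(w)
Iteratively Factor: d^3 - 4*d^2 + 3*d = (d - 1)*(d^2 - 3*d) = (d - 3)*(d - 1)*(d)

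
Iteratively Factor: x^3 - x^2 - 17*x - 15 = (x + 1)*(x^2 - 2*x - 15) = (x - 5)*(x + 1)*(x + 3)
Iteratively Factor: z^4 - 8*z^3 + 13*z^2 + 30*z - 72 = (z + 2)*(z^3 - 10*z^2 + 33*z - 36) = (z - 3)*(z + 2)*(z^2 - 7*z + 12) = (z - 3)^2*(z + 2)*(z - 4)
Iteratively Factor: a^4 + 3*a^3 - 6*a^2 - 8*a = (a - 2)*(a^3 + 5*a^2 + 4*a) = (a - 2)*(a + 1)*(a^2 + 4*a) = a*(a - 2)*(a + 1)*(a + 4)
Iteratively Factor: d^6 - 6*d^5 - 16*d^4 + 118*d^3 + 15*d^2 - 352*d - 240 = (d - 4)*(d^5 - 2*d^4 - 24*d^3 + 22*d^2 + 103*d + 60) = (d - 4)*(d + 1)*(d^4 - 3*d^3 - 21*d^2 + 43*d + 60) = (d - 5)*(d - 4)*(d + 1)*(d^3 + 2*d^2 - 11*d - 12) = (d - 5)*(d - 4)*(d + 1)*(d + 4)*(d^2 - 2*d - 3) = (d - 5)*(d - 4)*(d + 1)^2*(d + 4)*(d - 3)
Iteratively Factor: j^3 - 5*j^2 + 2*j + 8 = (j - 2)*(j^2 - 3*j - 4) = (j - 4)*(j - 2)*(j + 1)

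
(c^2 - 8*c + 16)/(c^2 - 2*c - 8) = (c - 4)/(c + 2)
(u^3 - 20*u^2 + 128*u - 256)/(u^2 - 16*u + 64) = u - 4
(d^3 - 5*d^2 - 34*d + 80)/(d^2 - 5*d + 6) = (d^2 - 3*d - 40)/(d - 3)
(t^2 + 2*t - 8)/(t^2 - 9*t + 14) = (t + 4)/(t - 7)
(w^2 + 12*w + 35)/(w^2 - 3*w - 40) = (w + 7)/(w - 8)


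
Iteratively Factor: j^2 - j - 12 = (j + 3)*(j - 4)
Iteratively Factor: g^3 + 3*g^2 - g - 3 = (g + 1)*(g^2 + 2*g - 3) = (g + 1)*(g + 3)*(g - 1)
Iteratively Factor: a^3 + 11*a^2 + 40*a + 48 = (a + 3)*(a^2 + 8*a + 16) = (a + 3)*(a + 4)*(a + 4)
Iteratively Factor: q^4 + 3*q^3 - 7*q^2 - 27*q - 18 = (q - 3)*(q^3 + 6*q^2 + 11*q + 6) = (q - 3)*(q + 2)*(q^2 + 4*q + 3) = (q - 3)*(q + 2)*(q + 3)*(q + 1)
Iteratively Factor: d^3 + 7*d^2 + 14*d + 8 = (d + 1)*(d^2 + 6*d + 8) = (d + 1)*(d + 2)*(d + 4)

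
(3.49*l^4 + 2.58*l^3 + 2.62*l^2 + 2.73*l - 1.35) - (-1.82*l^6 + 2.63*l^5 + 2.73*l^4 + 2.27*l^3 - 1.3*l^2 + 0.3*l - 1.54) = 1.82*l^6 - 2.63*l^5 + 0.76*l^4 + 0.31*l^3 + 3.92*l^2 + 2.43*l + 0.19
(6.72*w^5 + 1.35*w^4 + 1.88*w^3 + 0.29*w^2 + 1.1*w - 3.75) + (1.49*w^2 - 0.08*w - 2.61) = 6.72*w^5 + 1.35*w^4 + 1.88*w^3 + 1.78*w^2 + 1.02*w - 6.36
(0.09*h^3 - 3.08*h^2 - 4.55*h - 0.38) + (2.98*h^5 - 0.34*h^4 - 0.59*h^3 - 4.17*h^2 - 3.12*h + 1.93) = 2.98*h^5 - 0.34*h^4 - 0.5*h^3 - 7.25*h^2 - 7.67*h + 1.55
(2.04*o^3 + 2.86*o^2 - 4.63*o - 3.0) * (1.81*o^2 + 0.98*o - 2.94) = 3.6924*o^5 + 7.1758*o^4 - 11.5751*o^3 - 18.3758*o^2 + 10.6722*o + 8.82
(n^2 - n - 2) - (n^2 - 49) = 47 - n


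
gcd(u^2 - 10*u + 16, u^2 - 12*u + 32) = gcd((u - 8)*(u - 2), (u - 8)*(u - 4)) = u - 8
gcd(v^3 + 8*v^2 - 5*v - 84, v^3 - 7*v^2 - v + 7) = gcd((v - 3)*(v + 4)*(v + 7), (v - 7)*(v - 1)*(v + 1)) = 1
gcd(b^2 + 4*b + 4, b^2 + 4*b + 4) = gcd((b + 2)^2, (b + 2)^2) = b^2 + 4*b + 4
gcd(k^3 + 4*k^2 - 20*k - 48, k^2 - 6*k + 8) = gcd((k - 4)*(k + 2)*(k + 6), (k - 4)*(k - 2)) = k - 4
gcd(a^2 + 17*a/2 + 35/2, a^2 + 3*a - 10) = a + 5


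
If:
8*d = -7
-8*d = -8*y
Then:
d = -7/8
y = -7/8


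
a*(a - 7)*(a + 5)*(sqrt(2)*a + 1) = sqrt(2)*a^4 - 2*sqrt(2)*a^3 + a^3 - 35*sqrt(2)*a^2 - 2*a^2 - 35*a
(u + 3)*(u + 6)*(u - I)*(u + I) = u^4 + 9*u^3 + 19*u^2 + 9*u + 18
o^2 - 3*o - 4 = (o - 4)*(o + 1)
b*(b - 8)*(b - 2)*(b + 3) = b^4 - 7*b^3 - 14*b^2 + 48*b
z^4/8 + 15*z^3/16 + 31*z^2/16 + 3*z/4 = z*(z/4 + 1)*(z/2 + 1/4)*(z + 3)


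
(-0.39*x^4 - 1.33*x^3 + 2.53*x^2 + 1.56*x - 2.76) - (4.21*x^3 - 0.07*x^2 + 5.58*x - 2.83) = -0.39*x^4 - 5.54*x^3 + 2.6*x^2 - 4.02*x + 0.0700000000000003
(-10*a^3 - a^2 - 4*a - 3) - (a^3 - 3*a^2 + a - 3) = -11*a^3 + 2*a^2 - 5*a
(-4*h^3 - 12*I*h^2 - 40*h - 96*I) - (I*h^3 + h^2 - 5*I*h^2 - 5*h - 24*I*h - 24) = -4*h^3 - I*h^3 - h^2 - 7*I*h^2 - 35*h + 24*I*h + 24 - 96*I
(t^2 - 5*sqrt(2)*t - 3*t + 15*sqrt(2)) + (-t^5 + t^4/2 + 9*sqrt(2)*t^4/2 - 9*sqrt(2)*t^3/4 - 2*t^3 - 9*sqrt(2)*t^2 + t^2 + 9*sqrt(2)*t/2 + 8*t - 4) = -t^5 + t^4/2 + 9*sqrt(2)*t^4/2 - 9*sqrt(2)*t^3/4 - 2*t^3 - 9*sqrt(2)*t^2 + 2*t^2 - sqrt(2)*t/2 + 5*t - 4 + 15*sqrt(2)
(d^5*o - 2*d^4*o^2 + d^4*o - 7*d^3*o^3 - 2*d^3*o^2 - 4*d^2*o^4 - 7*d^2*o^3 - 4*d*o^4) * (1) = d^5*o - 2*d^4*o^2 + d^4*o - 7*d^3*o^3 - 2*d^3*o^2 - 4*d^2*o^4 - 7*d^2*o^3 - 4*d*o^4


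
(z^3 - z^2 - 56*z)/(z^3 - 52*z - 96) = z*(z + 7)/(z^2 + 8*z + 12)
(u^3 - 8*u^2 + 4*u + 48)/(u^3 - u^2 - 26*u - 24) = (u^2 - 2*u - 8)/(u^2 + 5*u + 4)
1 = 1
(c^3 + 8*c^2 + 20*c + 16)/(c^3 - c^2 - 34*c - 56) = (c + 2)/(c - 7)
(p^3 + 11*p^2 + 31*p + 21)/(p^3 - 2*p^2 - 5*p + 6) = (p^3 + 11*p^2 + 31*p + 21)/(p^3 - 2*p^2 - 5*p + 6)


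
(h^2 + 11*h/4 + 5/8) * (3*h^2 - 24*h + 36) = 3*h^4 - 63*h^3/4 - 225*h^2/8 + 84*h + 45/2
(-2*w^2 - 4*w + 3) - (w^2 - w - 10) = -3*w^2 - 3*w + 13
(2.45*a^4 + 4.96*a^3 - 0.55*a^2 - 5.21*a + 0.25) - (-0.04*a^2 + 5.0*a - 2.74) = 2.45*a^4 + 4.96*a^3 - 0.51*a^2 - 10.21*a + 2.99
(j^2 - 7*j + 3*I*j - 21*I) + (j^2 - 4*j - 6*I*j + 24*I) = 2*j^2 - 11*j - 3*I*j + 3*I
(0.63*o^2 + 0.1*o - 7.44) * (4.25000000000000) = 2.6775*o^2 + 0.425*o - 31.62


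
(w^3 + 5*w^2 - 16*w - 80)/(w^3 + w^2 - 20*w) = (w + 4)/w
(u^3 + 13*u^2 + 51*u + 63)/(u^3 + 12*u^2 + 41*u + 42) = (u + 3)/(u + 2)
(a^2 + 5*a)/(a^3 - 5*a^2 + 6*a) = (a + 5)/(a^2 - 5*a + 6)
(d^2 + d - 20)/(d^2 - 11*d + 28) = (d + 5)/(d - 7)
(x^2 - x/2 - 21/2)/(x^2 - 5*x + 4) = (2*x^2 - x - 21)/(2*(x^2 - 5*x + 4))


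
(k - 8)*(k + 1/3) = k^2 - 23*k/3 - 8/3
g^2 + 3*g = g*(g + 3)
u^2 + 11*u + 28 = (u + 4)*(u + 7)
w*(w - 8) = w^2 - 8*w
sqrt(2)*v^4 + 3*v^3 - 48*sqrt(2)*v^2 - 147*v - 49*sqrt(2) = (v - 7)*(v + 7)*(v + sqrt(2))*(sqrt(2)*v + 1)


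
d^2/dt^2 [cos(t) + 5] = -cos(t)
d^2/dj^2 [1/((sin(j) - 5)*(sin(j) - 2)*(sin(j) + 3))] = (-9*sin(j)^6 + 44*sin(j)^5 - 30*sin(j)^4 + 74*sin(j)^3 - 571*sin(j)^2 - 246*sin(j) + 482)/((sin(j) - 5)^3*(sin(j) - 2)^3*(sin(j) + 3)^3)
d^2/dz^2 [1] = 0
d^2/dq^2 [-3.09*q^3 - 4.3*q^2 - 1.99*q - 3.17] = -18.54*q - 8.6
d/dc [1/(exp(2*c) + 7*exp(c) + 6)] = (-2*exp(c) - 7)*exp(c)/(exp(2*c) + 7*exp(c) + 6)^2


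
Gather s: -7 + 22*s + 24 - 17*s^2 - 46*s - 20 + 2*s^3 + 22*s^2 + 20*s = 2*s^3 + 5*s^2 - 4*s - 3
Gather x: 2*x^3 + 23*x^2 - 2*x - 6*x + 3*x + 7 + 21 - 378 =2*x^3 + 23*x^2 - 5*x - 350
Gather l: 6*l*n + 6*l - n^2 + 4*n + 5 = l*(6*n + 6) - n^2 + 4*n + 5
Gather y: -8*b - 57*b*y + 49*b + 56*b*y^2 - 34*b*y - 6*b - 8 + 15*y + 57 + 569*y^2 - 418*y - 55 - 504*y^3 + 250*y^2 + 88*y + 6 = 35*b - 504*y^3 + y^2*(56*b + 819) + y*(-91*b - 315)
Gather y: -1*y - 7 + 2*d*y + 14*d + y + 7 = 2*d*y + 14*d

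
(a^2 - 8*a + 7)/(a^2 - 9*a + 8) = (a - 7)/(a - 8)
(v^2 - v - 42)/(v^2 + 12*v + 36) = (v - 7)/(v + 6)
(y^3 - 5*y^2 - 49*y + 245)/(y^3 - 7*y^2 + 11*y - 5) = (y^2 - 49)/(y^2 - 2*y + 1)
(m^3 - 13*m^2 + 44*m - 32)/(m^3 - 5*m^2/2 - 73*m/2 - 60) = 2*(m^2 - 5*m + 4)/(2*m^2 + 11*m + 15)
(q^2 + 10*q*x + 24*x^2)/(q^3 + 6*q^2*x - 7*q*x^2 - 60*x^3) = (-q - 6*x)/(-q^2 - 2*q*x + 15*x^2)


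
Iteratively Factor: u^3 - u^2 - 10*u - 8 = (u + 1)*(u^2 - 2*u - 8) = (u + 1)*(u + 2)*(u - 4)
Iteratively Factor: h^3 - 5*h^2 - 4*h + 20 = (h + 2)*(h^2 - 7*h + 10) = (h - 5)*(h + 2)*(h - 2)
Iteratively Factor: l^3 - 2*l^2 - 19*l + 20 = (l - 5)*(l^2 + 3*l - 4) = (l - 5)*(l - 1)*(l + 4)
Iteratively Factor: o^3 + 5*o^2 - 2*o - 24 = (o - 2)*(o^2 + 7*o + 12) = (o - 2)*(o + 3)*(o + 4)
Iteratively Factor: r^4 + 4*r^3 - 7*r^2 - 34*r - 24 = (r + 4)*(r^3 - 7*r - 6) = (r - 3)*(r + 4)*(r^2 + 3*r + 2) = (r - 3)*(r + 2)*(r + 4)*(r + 1)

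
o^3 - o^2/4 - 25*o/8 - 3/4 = (o - 2)*(o + 1/4)*(o + 3/2)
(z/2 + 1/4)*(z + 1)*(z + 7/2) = z^3/2 + 5*z^2/2 + 23*z/8 + 7/8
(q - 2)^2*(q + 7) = q^3 + 3*q^2 - 24*q + 28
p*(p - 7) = p^2 - 7*p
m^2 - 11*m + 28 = (m - 7)*(m - 4)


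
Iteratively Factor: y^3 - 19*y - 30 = (y - 5)*(y^2 + 5*y + 6) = (y - 5)*(y + 3)*(y + 2)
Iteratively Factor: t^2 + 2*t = (t + 2)*(t)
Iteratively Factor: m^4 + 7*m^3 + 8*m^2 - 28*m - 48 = (m + 4)*(m^3 + 3*m^2 - 4*m - 12) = (m - 2)*(m + 4)*(m^2 + 5*m + 6) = (m - 2)*(m + 2)*(m + 4)*(m + 3)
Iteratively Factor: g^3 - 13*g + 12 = (g + 4)*(g^2 - 4*g + 3) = (g - 1)*(g + 4)*(g - 3)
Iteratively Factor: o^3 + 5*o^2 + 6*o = (o)*(o^2 + 5*o + 6) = o*(o + 3)*(o + 2)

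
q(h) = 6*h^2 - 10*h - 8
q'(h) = 12*h - 10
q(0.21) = -9.84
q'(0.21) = -7.48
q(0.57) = -11.75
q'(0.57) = -3.16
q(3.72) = 37.83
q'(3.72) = 34.64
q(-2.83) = 68.35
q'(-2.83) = -43.96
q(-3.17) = 83.99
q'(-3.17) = -48.04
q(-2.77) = 65.74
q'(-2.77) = -43.24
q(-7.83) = 438.15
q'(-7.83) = -103.96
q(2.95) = 14.72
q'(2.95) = 25.40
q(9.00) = 388.00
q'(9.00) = 98.00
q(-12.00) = 976.00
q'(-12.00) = -154.00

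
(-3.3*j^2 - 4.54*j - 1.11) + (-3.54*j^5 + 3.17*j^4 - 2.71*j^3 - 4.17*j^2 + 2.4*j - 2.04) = -3.54*j^5 + 3.17*j^4 - 2.71*j^3 - 7.47*j^2 - 2.14*j - 3.15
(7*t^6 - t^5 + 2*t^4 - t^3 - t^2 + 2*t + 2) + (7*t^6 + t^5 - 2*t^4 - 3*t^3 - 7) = 14*t^6 - 4*t^3 - t^2 + 2*t - 5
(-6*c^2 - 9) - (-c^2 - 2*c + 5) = -5*c^2 + 2*c - 14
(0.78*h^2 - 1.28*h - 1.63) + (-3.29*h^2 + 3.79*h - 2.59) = -2.51*h^2 + 2.51*h - 4.22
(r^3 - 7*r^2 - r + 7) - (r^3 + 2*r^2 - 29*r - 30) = -9*r^2 + 28*r + 37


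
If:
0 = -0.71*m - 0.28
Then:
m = -0.39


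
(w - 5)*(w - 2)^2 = w^3 - 9*w^2 + 24*w - 20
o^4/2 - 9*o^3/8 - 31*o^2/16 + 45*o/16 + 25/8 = (o/2 + 1/2)*(o - 5/2)*(o - 2)*(o + 5/4)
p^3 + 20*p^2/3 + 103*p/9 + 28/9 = (p + 1/3)*(p + 7/3)*(p + 4)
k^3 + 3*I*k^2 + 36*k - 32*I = (k - 4*I)*(k - I)*(k + 8*I)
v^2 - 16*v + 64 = (v - 8)^2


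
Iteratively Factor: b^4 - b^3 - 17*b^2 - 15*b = (b + 3)*(b^3 - 4*b^2 - 5*b) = (b - 5)*(b + 3)*(b^2 + b) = b*(b - 5)*(b + 3)*(b + 1)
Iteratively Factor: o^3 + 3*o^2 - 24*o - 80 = (o - 5)*(o^2 + 8*o + 16) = (o - 5)*(o + 4)*(o + 4)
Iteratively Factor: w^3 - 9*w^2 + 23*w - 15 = (w - 3)*(w^2 - 6*w + 5) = (w - 3)*(w - 1)*(w - 5)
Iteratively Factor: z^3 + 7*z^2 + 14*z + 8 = (z + 4)*(z^2 + 3*z + 2) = (z + 1)*(z + 4)*(z + 2)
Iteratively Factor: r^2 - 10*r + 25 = (r - 5)*(r - 5)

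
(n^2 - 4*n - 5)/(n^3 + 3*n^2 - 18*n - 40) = (n^2 - 4*n - 5)/(n^3 + 3*n^2 - 18*n - 40)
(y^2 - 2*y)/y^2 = (y - 2)/y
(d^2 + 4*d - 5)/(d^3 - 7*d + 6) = (d + 5)/(d^2 + d - 6)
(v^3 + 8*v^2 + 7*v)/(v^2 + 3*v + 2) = v*(v + 7)/(v + 2)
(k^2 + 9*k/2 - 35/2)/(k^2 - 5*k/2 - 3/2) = (-2*k^2 - 9*k + 35)/(-2*k^2 + 5*k + 3)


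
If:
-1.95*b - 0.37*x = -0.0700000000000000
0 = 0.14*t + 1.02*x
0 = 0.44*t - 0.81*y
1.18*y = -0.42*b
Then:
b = 0.04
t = -0.02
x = 0.00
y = -0.01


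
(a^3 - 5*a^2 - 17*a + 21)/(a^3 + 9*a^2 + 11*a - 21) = (a - 7)/(a + 7)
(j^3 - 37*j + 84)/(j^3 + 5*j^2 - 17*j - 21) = (j - 4)/(j + 1)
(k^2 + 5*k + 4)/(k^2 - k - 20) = (k + 1)/(k - 5)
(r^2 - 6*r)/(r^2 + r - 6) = r*(r - 6)/(r^2 + r - 6)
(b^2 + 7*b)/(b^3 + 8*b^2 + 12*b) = (b + 7)/(b^2 + 8*b + 12)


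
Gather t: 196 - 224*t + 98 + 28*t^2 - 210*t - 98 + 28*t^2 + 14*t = 56*t^2 - 420*t + 196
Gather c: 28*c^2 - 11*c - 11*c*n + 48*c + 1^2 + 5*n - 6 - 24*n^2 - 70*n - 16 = 28*c^2 + c*(37 - 11*n) - 24*n^2 - 65*n - 21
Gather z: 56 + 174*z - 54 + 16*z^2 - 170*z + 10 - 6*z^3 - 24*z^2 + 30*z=-6*z^3 - 8*z^2 + 34*z + 12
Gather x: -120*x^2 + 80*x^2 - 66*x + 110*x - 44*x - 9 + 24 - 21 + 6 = -40*x^2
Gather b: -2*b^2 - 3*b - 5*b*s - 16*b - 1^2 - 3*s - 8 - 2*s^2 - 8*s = -2*b^2 + b*(-5*s - 19) - 2*s^2 - 11*s - 9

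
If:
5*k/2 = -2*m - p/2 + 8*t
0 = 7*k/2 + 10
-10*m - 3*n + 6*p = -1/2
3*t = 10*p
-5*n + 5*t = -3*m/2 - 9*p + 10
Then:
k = -20/7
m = 99635/127687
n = -730631/255374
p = -27240/127687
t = -90800/127687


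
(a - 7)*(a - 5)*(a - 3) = a^3 - 15*a^2 + 71*a - 105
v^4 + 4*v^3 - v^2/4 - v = v*(v - 1/2)*(v + 1/2)*(v + 4)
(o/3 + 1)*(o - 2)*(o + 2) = o^3/3 + o^2 - 4*o/3 - 4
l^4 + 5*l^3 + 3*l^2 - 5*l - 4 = (l - 1)*(l + 1)^2*(l + 4)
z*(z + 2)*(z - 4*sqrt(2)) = z^3 - 4*sqrt(2)*z^2 + 2*z^2 - 8*sqrt(2)*z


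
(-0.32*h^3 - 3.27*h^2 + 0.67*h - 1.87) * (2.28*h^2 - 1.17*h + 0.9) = -0.7296*h^5 - 7.0812*h^4 + 5.0655*h^3 - 7.9905*h^2 + 2.7909*h - 1.683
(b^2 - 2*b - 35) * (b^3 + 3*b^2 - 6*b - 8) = b^5 + b^4 - 47*b^3 - 101*b^2 + 226*b + 280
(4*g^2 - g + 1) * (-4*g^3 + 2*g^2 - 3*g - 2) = -16*g^5 + 12*g^4 - 18*g^3 - 3*g^2 - g - 2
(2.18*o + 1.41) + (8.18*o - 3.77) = 10.36*o - 2.36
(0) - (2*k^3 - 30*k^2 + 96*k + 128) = -2*k^3 + 30*k^2 - 96*k - 128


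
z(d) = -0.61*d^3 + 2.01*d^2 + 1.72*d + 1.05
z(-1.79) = 7.91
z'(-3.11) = -28.48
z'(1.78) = 3.08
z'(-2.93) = -25.77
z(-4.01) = 65.81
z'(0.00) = 1.72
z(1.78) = 7.04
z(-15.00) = 2486.25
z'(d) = -1.83*d^2 + 4.02*d + 1.72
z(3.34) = 6.49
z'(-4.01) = -43.83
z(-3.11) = 33.49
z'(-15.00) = -470.33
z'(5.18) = -26.56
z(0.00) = 1.05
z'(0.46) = 3.18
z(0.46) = 2.21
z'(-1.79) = -11.34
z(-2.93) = 28.61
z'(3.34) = -5.27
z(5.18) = -20.89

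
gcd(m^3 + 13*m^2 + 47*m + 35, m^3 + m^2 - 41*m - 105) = m + 5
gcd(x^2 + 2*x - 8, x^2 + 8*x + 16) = x + 4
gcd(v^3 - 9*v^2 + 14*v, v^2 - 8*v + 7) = v - 7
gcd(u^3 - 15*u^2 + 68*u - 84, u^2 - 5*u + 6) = u - 2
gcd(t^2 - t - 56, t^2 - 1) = 1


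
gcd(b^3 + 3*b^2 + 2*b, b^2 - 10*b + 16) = 1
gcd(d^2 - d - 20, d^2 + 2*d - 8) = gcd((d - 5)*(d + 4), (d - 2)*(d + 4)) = d + 4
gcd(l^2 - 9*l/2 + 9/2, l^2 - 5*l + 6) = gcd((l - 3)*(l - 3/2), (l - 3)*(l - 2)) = l - 3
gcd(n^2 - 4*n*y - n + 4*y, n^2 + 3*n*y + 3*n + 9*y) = 1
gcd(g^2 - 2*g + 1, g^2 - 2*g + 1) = g^2 - 2*g + 1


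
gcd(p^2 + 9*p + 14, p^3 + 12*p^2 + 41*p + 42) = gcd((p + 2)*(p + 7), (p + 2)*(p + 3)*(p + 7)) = p^2 + 9*p + 14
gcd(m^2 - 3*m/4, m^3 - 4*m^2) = m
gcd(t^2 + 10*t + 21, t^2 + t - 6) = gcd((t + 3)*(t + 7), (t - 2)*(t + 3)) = t + 3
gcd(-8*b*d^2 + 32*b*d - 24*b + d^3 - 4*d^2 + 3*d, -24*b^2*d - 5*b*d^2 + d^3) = 8*b - d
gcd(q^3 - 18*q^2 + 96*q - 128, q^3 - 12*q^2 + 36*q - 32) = q^2 - 10*q + 16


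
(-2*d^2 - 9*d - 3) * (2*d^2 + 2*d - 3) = -4*d^4 - 22*d^3 - 18*d^2 + 21*d + 9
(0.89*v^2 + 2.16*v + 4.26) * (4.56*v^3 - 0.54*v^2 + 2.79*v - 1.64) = 4.0584*v^5 + 9.369*v^4 + 20.7423*v^3 + 2.2664*v^2 + 8.343*v - 6.9864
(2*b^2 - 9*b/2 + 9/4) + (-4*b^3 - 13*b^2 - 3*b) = -4*b^3 - 11*b^2 - 15*b/2 + 9/4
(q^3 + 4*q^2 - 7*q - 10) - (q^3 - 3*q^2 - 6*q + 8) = 7*q^2 - q - 18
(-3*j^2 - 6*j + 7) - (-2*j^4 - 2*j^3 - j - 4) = 2*j^4 + 2*j^3 - 3*j^2 - 5*j + 11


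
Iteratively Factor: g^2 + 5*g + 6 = (g + 2)*(g + 3)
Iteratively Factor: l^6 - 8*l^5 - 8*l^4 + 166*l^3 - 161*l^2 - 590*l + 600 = (l + 2)*(l^5 - 10*l^4 + 12*l^3 + 142*l^2 - 445*l + 300) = (l - 5)*(l + 2)*(l^4 - 5*l^3 - 13*l^2 + 77*l - 60) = (l - 5)*(l + 2)*(l + 4)*(l^3 - 9*l^2 + 23*l - 15) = (l - 5)*(l - 3)*(l + 2)*(l + 4)*(l^2 - 6*l + 5) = (l - 5)*(l - 3)*(l - 1)*(l + 2)*(l + 4)*(l - 5)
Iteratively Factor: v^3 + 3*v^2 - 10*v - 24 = (v + 4)*(v^2 - v - 6) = (v + 2)*(v + 4)*(v - 3)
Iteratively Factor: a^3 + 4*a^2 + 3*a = (a + 1)*(a^2 + 3*a) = (a + 1)*(a + 3)*(a)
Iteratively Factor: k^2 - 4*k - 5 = (k + 1)*(k - 5)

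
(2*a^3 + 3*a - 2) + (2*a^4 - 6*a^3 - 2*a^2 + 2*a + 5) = 2*a^4 - 4*a^3 - 2*a^2 + 5*a + 3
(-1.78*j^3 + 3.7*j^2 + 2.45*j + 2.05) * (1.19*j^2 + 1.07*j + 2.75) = -2.1182*j^5 + 2.4984*j^4 + 1.9795*j^3 + 15.236*j^2 + 8.931*j + 5.6375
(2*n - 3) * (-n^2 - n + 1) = -2*n^3 + n^2 + 5*n - 3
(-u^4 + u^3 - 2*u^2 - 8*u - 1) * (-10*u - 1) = 10*u^5 - 9*u^4 + 19*u^3 + 82*u^2 + 18*u + 1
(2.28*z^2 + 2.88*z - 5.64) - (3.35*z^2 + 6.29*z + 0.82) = -1.07*z^2 - 3.41*z - 6.46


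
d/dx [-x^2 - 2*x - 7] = -2*x - 2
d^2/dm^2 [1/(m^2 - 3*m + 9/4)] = 96/(16*m^4 - 96*m^3 + 216*m^2 - 216*m + 81)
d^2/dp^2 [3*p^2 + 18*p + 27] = 6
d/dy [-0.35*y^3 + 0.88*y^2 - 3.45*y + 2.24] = -1.05*y^2 + 1.76*y - 3.45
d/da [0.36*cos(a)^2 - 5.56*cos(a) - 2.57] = (5.56 - 0.72*cos(a))*sin(a)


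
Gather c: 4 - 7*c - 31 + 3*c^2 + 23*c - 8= 3*c^2 + 16*c - 35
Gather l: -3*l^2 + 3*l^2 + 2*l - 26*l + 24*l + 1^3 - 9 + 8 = 0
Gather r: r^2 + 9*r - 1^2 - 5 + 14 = r^2 + 9*r + 8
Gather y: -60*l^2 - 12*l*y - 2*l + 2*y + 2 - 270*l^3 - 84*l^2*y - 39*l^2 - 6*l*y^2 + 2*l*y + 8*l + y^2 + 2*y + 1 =-270*l^3 - 99*l^2 + 6*l + y^2*(1 - 6*l) + y*(-84*l^2 - 10*l + 4) + 3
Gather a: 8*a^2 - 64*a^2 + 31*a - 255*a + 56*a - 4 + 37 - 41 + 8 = -56*a^2 - 168*a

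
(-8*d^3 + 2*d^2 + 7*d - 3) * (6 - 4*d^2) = 32*d^5 - 8*d^4 - 76*d^3 + 24*d^2 + 42*d - 18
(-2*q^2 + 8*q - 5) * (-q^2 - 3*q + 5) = 2*q^4 - 2*q^3 - 29*q^2 + 55*q - 25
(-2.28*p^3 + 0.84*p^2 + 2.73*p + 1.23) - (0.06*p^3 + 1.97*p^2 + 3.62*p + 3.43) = -2.34*p^3 - 1.13*p^2 - 0.89*p - 2.2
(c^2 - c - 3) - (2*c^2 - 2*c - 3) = -c^2 + c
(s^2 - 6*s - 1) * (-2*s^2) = -2*s^4 + 12*s^3 + 2*s^2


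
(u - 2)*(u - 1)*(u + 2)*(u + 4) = u^4 + 3*u^3 - 8*u^2 - 12*u + 16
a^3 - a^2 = a^2*(a - 1)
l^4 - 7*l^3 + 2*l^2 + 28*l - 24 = (l - 6)*(l - 2)*(l - 1)*(l + 2)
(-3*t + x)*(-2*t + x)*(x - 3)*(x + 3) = 6*t^2*x^2 - 54*t^2 - 5*t*x^3 + 45*t*x + x^4 - 9*x^2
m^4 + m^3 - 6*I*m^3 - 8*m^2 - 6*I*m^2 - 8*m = m*(m + 1)*(m - 4*I)*(m - 2*I)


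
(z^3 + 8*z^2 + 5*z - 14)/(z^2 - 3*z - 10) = (z^2 + 6*z - 7)/(z - 5)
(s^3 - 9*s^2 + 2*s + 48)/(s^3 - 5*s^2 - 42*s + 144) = (s + 2)/(s + 6)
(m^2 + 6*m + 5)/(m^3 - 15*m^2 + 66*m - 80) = (m^2 + 6*m + 5)/(m^3 - 15*m^2 + 66*m - 80)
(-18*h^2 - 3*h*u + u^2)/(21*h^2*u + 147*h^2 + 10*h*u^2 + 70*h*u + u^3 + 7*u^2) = (-6*h + u)/(7*h*u + 49*h + u^2 + 7*u)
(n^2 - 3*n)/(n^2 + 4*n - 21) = n/(n + 7)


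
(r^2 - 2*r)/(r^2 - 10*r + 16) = r/(r - 8)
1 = 1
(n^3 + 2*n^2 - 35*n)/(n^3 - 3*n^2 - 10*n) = (n + 7)/(n + 2)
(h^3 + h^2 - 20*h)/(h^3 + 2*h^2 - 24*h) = (h + 5)/(h + 6)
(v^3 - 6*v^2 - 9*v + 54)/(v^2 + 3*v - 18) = (v^2 - 3*v - 18)/(v + 6)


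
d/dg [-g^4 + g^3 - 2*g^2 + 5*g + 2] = -4*g^3 + 3*g^2 - 4*g + 5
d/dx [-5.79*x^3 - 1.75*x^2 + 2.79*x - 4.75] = -17.37*x^2 - 3.5*x + 2.79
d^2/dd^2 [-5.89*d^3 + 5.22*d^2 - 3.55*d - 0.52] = 10.44 - 35.34*d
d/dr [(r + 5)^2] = 2*r + 10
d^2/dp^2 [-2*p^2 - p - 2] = -4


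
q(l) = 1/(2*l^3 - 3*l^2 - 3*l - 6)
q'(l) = (-6*l^2 + 6*l + 3)/(2*l^3 - 3*l^2 - 3*l - 6)^2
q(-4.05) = -0.01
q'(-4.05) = -0.00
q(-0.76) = -0.16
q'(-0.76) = -0.13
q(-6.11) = -0.00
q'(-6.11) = -0.00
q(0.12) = -0.16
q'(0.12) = 0.09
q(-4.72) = -0.00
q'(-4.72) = -0.00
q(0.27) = -0.14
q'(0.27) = 0.09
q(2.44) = -0.47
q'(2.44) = -4.00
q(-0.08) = -0.17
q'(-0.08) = 0.07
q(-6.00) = 0.00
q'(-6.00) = 0.00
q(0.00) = -0.17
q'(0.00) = 0.08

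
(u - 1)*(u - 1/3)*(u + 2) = u^3 + 2*u^2/3 - 7*u/3 + 2/3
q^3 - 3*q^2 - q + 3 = (q - 3)*(q - 1)*(q + 1)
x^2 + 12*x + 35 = (x + 5)*(x + 7)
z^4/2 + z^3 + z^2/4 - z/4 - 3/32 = (z/2 + 1/4)*(z - 1/2)*(z + 1/2)*(z + 3/2)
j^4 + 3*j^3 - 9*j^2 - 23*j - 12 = (j - 3)*(j + 1)^2*(j + 4)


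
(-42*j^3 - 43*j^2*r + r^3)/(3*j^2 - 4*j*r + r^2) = (-42*j^3 - 43*j^2*r + r^3)/(3*j^2 - 4*j*r + r^2)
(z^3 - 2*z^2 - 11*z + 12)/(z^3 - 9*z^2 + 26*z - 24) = (z^2 + 2*z - 3)/(z^2 - 5*z + 6)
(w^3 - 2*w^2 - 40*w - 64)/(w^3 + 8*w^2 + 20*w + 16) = (w - 8)/(w + 2)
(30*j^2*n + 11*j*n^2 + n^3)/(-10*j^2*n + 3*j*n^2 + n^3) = (-6*j - n)/(2*j - n)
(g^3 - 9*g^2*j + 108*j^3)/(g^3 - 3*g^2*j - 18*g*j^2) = (g - 6*j)/g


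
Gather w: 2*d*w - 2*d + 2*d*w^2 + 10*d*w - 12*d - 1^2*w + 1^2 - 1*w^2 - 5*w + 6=-14*d + w^2*(2*d - 1) + w*(12*d - 6) + 7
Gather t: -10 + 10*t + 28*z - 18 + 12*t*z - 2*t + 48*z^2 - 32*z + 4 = t*(12*z + 8) + 48*z^2 - 4*z - 24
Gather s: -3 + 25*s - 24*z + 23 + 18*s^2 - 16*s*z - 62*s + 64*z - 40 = 18*s^2 + s*(-16*z - 37) + 40*z - 20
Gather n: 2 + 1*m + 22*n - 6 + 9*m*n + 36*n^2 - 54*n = m + 36*n^2 + n*(9*m - 32) - 4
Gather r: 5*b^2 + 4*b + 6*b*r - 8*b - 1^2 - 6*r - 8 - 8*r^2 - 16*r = 5*b^2 - 4*b - 8*r^2 + r*(6*b - 22) - 9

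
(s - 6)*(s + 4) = s^2 - 2*s - 24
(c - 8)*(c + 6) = c^2 - 2*c - 48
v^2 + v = v*(v + 1)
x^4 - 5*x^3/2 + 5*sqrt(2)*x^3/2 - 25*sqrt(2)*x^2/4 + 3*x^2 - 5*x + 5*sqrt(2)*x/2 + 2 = (x - 2)*(x - 1/2)*(x + sqrt(2)/2)*(x + 2*sqrt(2))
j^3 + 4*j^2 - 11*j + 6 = (j - 1)^2*(j + 6)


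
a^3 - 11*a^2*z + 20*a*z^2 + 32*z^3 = (a - 8*z)*(a - 4*z)*(a + z)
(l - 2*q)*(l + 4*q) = l^2 + 2*l*q - 8*q^2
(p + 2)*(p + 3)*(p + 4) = p^3 + 9*p^2 + 26*p + 24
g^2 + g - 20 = (g - 4)*(g + 5)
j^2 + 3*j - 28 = (j - 4)*(j + 7)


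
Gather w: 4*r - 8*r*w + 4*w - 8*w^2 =4*r - 8*w^2 + w*(4 - 8*r)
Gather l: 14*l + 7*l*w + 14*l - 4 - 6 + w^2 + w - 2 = l*(7*w + 28) + w^2 + w - 12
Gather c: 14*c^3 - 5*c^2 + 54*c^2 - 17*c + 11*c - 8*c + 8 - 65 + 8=14*c^3 + 49*c^2 - 14*c - 49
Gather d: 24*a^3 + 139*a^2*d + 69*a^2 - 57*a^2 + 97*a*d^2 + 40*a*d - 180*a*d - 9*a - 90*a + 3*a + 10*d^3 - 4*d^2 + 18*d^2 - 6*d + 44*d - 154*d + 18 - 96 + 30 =24*a^3 + 12*a^2 - 96*a + 10*d^3 + d^2*(97*a + 14) + d*(139*a^2 - 140*a - 116) - 48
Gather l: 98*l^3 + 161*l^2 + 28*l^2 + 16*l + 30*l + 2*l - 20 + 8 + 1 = 98*l^3 + 189*l^2 + 48*l - 11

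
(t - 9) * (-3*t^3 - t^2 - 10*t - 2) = -3*t^4 + 26*t^3 - t^2 + 88*t + 18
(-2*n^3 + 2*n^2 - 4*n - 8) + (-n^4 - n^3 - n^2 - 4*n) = -n^4 - 3*n^3 + n^2 - 8*n - 8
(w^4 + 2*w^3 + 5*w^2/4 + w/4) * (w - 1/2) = w^5 + 3*w^4/2 + w^3/4 - 3*w^2/8 - w/8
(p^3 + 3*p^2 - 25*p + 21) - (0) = p^3 + 3*p^2 - 25*p + 21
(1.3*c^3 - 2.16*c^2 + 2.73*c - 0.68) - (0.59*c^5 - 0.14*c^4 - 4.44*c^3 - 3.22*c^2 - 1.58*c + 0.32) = -0.59*c^5 + 0.14*c^4 + 5.74*c^3 + 1.06*c^2 + 4.31*c - 1.0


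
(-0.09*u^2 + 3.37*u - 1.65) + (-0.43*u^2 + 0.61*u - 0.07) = -0.52*u^2 + 3.98*u - 1.72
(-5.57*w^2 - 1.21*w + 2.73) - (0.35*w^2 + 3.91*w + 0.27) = -5.92*w^2 - 5.12*w + 2.46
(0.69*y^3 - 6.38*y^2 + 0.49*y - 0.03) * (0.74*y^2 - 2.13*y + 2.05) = 0.5106*y^5 - 6.1909*y^4 + 15.3665*y^3 - 14.1449*y^2 + 1.0684*y - 0.0615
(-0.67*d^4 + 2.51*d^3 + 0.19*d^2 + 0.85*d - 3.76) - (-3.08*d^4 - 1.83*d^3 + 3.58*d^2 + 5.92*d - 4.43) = 2.41*d^4 + 4.34*d^3 - 3.39*d^2 - 5.07*d + 0.67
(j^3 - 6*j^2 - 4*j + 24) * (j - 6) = j^4 - 12*j^3 + 32*j^2 + 48*j - 144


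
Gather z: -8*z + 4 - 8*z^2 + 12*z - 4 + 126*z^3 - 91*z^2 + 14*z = 126*z^3 - 99*z^2 + 18*z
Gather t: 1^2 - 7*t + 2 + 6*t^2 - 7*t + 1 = 6*t^2 - 14*t + 4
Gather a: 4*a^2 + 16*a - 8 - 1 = 4*a^2 + 16*a - 9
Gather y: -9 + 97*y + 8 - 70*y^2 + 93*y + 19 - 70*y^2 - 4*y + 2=-140*y^2 + 186*y + 20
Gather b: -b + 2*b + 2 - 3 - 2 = b - 3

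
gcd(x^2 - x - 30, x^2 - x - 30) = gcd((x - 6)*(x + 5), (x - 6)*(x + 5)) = x^2 - x - 30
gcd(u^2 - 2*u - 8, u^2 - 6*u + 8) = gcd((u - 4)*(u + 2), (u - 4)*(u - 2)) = u - 4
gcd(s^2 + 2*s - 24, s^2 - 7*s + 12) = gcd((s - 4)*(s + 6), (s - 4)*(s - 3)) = s - 4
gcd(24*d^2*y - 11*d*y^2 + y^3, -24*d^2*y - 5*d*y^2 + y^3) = -8*d*y + y^2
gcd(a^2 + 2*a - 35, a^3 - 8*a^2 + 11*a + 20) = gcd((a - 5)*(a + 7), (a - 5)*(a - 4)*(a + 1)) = a - 5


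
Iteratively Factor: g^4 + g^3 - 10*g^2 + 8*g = (g - 1)*(g^3 + 2*g^2 - 8*g) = (g - 1)*(g + 4)*(g^2 - 2*g) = g*(g - 1)*(g + 4)*(g - 2)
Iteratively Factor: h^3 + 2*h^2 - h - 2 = (h - 1)*(h^2 + 3*h + 2) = (h - 1)*(h + 1)*(h + 2)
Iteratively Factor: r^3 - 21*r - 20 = (r - 5)*(r^2 + 5*r + 4) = (r - 5)*(r + 1)*(r + 4)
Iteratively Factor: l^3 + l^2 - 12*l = (l + 4)*(l^2 - 3*l) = (l - 3)*(l + 4)*(l)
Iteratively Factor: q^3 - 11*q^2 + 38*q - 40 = (q - 5)*(q^2 - 6*q + 8) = (q - 5)*(q - 2)*(q - 4)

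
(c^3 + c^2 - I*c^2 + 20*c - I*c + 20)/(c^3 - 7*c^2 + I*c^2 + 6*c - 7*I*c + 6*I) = (c^3 + c^2*(1 - I) + c*(20 - I) + 20)/(c^3 + c^2*(-7 + I) + c*(6 - 7*I) + 6*I)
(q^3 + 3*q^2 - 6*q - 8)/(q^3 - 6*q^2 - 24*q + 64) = (q + 1)/(q - 8)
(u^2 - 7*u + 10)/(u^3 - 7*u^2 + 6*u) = (u^2 - 7*u + 10)/(u*(u^2 - 7*u + 6))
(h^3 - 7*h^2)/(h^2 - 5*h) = h*(h - 7)/(h - 5)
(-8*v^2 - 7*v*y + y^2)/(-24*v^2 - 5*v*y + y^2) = (v + y)/(3*v + y)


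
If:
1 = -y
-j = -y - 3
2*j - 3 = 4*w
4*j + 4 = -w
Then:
No Solution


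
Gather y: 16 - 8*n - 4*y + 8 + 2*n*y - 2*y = -8*n + y*(2*n - 6) + 24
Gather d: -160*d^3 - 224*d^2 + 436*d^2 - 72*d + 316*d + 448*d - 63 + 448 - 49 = -160*d^3 + 212*d^2 + 692*d + 336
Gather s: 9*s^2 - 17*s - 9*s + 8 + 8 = 9*s^2 - 26*s + 16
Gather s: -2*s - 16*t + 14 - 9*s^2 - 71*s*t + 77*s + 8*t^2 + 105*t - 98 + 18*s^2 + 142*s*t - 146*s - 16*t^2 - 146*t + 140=9*s^2 + s*(71*t - 71) - 8*t^2 - 57*t + 56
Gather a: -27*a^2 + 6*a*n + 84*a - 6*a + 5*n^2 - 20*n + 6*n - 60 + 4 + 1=-27*a^2 + a*(6*n + 78) + 5*n^2 - 14*n - 55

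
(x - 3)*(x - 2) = x^2 - 5*x + 6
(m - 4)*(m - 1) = m^2 - 5*m + 4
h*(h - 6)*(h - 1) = h^3 - 7*h^2 + 6*h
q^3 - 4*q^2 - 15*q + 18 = (q - 6)*(q - 1)*(q + 3)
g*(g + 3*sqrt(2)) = g^2 + 3*sqrt(2)*g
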